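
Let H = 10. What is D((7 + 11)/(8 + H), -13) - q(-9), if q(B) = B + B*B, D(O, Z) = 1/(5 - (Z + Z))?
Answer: -2231/31 ≈ -71.968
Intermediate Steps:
D(O, Z) = 1/(5 - 2*Z)
q(B) = B + B**2
D((7 + 11)/(8 + H), -13) - q(-9) = -1/(-5 + 2*(-13)) - (-9)*(1 - 9) = -1/(-5 - 26) - (-9)*(-8) = -1/(-31) - 1*72 = -1*(-1/31) - 72 = 1/31 - 72 = -2231/31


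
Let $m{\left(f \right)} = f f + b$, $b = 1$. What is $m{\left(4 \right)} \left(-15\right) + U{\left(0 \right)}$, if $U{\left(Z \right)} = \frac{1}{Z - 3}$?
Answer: $- \frac{766}{3} \approx -255.33$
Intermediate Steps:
$U{\left(Z \right)} = \frac{1}{-3 + Z}$
$m{\left(f \right)} = 1 + f^{2}$ ($m{\left(f \right)} = f f + 1 = f^{2} + 1 = 1 + f^{2}$)
$m{\left(4 \right)} \left(-15\right) + U{\left(0 \right)} = \left(1 + 4^{2}\right) \left(-15\right) + \frac{1}{-3 + 0} = \left(1 + 16\right) \left(-15\right) + \frac{1}{-3} = 17 \left(-15\right) - \frac{1}{3} = -255 - \frac{1}{3} = - \frac{766}{3}$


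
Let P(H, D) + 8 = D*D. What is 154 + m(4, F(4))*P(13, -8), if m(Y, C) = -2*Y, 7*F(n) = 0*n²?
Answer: -294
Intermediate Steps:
F(n) = 0 (F(n) = (0*n²)/7 = (⅐)*0 = 0)
P(H, D) = -8 + D² (P(H, D) = -8 + D*D = -8 + D²)
154 + m(4, F(4))*P(13, -8) = 154 + (-2*4)*(-8 + (-8)²) = 154 - 8*(-8 + 64) = 154 - 8*56 = 154 - 448 = -294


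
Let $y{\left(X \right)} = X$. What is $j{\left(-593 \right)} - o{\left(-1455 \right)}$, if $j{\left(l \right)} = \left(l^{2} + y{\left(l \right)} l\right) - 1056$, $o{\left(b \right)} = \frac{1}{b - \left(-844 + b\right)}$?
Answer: $\frac{592692247}{844} \approx 7.0224 \cdot 10^{5}$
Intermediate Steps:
$o{\left(b \right)} = \frac{1}{844}$
$j{\left(l \right)} = -1056 + 2 l^{2}$ ($j{\left(l \right)} = \left(l^{2} + l l\right) - 1056 = \left(l^{2} + l^{2}\right) - 1056 = 2 l^{2} - 1056 = -1056 + 2 l^{2}$)
$j{\left(-593 \right)} - o{\left(-1455 \right)} = \left(-1056 + 2 \left(-593\right)^{2}\right) - \frac{1}{844} = \left(-1056 + 2 \cdot 351649\right) - \frac{1}{844} = \left(-1056 + 703298\right) - \frac{1}{844} = 702242 - \frac{1}{844} = \frac{592692247}{844}$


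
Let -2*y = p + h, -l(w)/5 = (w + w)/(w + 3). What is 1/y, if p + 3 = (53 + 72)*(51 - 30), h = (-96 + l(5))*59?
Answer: 8/13643 ≈ 0.00058638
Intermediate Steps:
l(w) = -10*w/(3 + w) (l(w) = -5*(w + w)/(w + 3) = -5*2*w/(3 + w) = -10*w/(3 + w))
h = -24131/4 (h = (-96 - 10*5/(3 + 5))*59 = (-96 - 10*5/8)*59 = (-96 - 10*5*1/8)*59 = (-96 - 25/4)*59 = -409/4*59 = -24131/4 ≈ -6032.8)
p = 2622 (p = -3 + (53 + 72)*(51 - 30) = -3 + 125*21 = -3 + 2625 = 2622)
y = 13643/8 (y = -(2622 - 24131/4)/2 = -1/2*(-13643/4) = 13643/8 ≈ 1705.4)
1/y = 1/(13643/8) = 8/13643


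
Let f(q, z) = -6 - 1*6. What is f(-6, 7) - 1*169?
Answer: -181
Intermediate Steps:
f(q, z) = -12 (f(q, z) = -6 - 6 = -12)
f(-6, 7) - 1*169 = -12 - 1*169 = -12 - 169 = -181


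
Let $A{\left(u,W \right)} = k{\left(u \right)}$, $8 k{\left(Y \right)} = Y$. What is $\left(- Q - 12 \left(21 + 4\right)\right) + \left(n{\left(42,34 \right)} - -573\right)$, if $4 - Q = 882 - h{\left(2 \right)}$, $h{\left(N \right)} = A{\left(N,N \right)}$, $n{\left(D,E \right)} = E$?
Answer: $\frac{4739}{4} \approx 1184.8$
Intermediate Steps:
$k{\left(Y \right)} = \frac{Y}{8}$
$A{\left(u,W \right)} = \frac{u}{8}$
$h{\left(N \right)} = \frac{N}{8}$
$Q = - \frac{3511}{4}$ ($Q = 4 - \left(882 - \frac{1}{8} \cdot 2\right) = 4 - \left(882 - \frac{1}{4}\right) = 4 - \frac{3527}{4} = - \frac{3511}{4} \approx -877.75$)
$\left(- Q - 12 \left(21 + 4\right)\right) + \left(n{\left(42,34 \right)} - -573\right) = \left(\left(-1\right) \left(- \frac{3511}{4}\right) - 12 \left(21 + 4\right)\right) + \left(34 - -573\right) = \left(\frac{3511}{4} - 300\right) + \left(34 + 573\right) = \left(\frac{3511}{4} - 300\right) + 607 = \frac{2311}{4} + 607 = \frac{4739}{4}$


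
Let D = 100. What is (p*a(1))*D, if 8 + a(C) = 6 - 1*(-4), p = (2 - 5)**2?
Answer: 1800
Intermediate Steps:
p = 9 (p = (-3)**2 = 9)
a(C) = 2 (a(C) = -8 + (6 - 1*(-4)) = -8 + (6 + 4) = -8 + 10 = 2)
(p*a(1))*D = (9*2)*100 = 18*100 = 1800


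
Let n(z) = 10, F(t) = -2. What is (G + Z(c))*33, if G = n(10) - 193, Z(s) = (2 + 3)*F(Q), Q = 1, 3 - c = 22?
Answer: -6369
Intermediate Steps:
c = -19 (c = 3 - 1*22 = 3 - 22 = -19)
Z(s) = -10 (Z(s) = (2 + 3)*(-2) = 5*(-2) = -10)
G = -183 (G = 10 - 193 = -183)
(G + Z(c))*33 = (-183 - 10)*33 = -193*33 = -6369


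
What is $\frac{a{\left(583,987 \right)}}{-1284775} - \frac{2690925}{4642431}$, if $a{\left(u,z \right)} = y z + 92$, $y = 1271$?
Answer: $- \frac{3093827728038}{1988159762675} \approx -1.5561$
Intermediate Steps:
$a{\left(u,z \right)} = 92 + 1271 z$ ($a{\left(u,z \right)} = 1271 z + 92 = 92 + 1271 z$)
$\frac{a{\left(583,987 \right)}}{-1284775} - \frac{2690925}{4642431} = \frac{92 + 1271 \cdot 987}{-1284775} - \frac{2690925}{4642431} = \left(92 + 1254477\right) \left(- \frac{1}{1284775}\right) - \frac{896975}{1547477} = 1254569 \left(- \frac{1}{1284775}\right) - \frac{896975}{1547477} = - \frac{1254569}{1284775} - \frac{896975}{1547477} = - \frac{3093827728038}{1988159762675}$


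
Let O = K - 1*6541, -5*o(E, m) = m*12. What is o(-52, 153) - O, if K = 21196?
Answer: -75111/5 ≈ -15022.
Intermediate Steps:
o(E, m) = -12*m/5 (o(E, m) = -m*12/5 = -12*m/5)
O = 14655 (O = 21196 - 1*6541 = 21196 - 6541 = 14655)
o(-52, 153) - O = -12/5*153 - 1*14655 = -1836/5 - 14655 = -75111/5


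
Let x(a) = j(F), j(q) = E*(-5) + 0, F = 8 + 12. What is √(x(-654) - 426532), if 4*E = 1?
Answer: I*√1706133/2 ≈ 653.09*I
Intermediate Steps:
E = ¼ (E = (¼)*1 = ¼ ≈ 0.25000)
F = 20
j(q) = -5/4 (j(q) = (¼)*(-5) + 0 = -5/4 + 0 = -5/4)
x(a) = -5/4
√(x(-654) - 426532) = √(-5/4 - 426532) = √(-1706133/4) = I*√1706133/2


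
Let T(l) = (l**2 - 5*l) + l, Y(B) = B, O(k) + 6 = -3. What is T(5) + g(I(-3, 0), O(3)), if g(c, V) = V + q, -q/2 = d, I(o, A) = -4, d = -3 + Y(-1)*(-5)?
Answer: -8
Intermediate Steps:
O(k) = -9 (O(k) = -6 - 3 = -9)
T(l) = l**2 - 4*l
d = 2 (d = -3 - 1*(-5) = -3 + 5 = 2)
q = -4 (q = -2*2 = -4)
g(c, V) = -4 + V (g(c, V) = V - 4 = -4 + V)
T(5) + g(I(-3, 0), O(3)) = 5*(-4 + 5) + (-4 - 9) = 5*1 - 13 = 5 - 13 = -8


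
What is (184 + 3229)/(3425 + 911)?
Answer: 3413/4336 ≈ 0.78713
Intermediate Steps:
(184 + 3229)/(3425 + 911) = 3413/4336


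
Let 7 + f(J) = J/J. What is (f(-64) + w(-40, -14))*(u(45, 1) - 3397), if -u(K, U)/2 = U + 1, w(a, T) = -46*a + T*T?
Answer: -6904030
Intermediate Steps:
f(J) = -6 (f(J) = -7 + J/J = -7 + 1 = -6)
w(a, T) = T² - 46*a (w(a, T) = -46*a + T² = T² - 46*a)
u(K, U) = -2 - 2*U (u(K, U) = -2*(U + 1) = -2*(1 + U) = -2 - 2*U)
(f(-64) + w(-40, -14))*(u(45, 1) - 3397) = (-6 + ((-14)² - 46*(-40)))*((-2 - 2*1) - 3397) = (-6 + (196 + 1840))*((-2 - 2) - 3397) = (-6 + 2036)*(-4 - 3397) = 2030*(-3401) = -6904030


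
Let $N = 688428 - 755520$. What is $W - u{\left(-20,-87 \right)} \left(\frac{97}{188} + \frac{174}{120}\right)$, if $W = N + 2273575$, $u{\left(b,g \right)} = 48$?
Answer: $\frac{518501329}{235} \approx 2.2064 \cdot 10^{6}$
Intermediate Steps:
$N = -67092$
$W = 2206483$ ($W = -67092 + 2273575 = 2206483$)
$W - u{\left(-20,-87 \right)} \left(\frac{97}{188} + \frac{174}{120}\right) = 2206483 - 48 \left(\frac{97}{188} + \frac{174}{120}\right) = 2206483 - 48 \left(97 \cdot \frac{1}{188} + 174 \cdot \frac{1}{120}\right) = 2206483 - 48 \left(\frac{97}{188} + \frac{29}{20}\right) = 2206483 - 48 \cdot \frac{462}{235} = 2206483 - \frac{22176}{235} = \frac{518501329}{235}$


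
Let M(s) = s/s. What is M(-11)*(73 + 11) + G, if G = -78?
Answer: 6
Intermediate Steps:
M(s) = 1
M(-11)*(73 + 11) + G = 1*(73 + 11) - 78 = 1*84 - 78 = 84 - 78 = 6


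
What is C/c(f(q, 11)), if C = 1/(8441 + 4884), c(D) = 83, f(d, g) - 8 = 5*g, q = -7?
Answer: 1/1105975 ≈ 9.0418e-7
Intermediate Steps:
f(d, g) = 8 + 5*g
C = 1/13325 ≈ 7.5047e-5
C/c(f(q, 11)) = (1/13325)/83 = (1/13325)*(1/83) = 1/1105975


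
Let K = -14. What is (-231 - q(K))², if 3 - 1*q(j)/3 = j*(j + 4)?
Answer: 32400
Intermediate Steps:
q(j) = 9 - 3*j*(4 + j) (q(j) = 9 - 3*j*(j + 4) = 9 - 3*j*(4 + j))
(-231 - q(K))² = (-231 - (9 - 12*(-14) - 3*(-14)²))² = (-231 - (9 + 168 - 3*196))² = (-231 - (9 + 168 - 588))² = (-231 - 1*(-411))² = (-231 + 411)² = 180² = 32400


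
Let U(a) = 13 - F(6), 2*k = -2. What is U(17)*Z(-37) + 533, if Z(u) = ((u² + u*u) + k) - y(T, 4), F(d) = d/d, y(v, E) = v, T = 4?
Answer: 33329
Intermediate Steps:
k = -1 (k = (½)*(-2) = -1)
F(d) = 1
U(a) = 12 (U(a) = 13 - 1*1 = 13 - 1 = 12)
Z(u) = -5 + 2*u² (Z(u) = ((u² + u*u) - 1) - 1*4 = ((u² + u²) - 1) - 4 = (2*u² - 1) - 4 = (-1 + 2*u²) - 4 = -5 + 2*u²)
U(17)*Z(-37) + 533 = 12*(-5 + 2*(-37)²) + 533 = 12*(-5 + 2*1369) + 533 = 12*(-5 + 2738) + 533 = 12*2733 + 533 = 32796 + 533 = 33329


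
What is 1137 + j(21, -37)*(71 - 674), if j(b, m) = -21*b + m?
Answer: 289371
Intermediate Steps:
j(b, m) = m - 21*b
1137 + j(21, -37)*(71 - 674) = 1137 + (-37 - 21*21)*(71 - 674) = 1137 + (-37 - 441)*(-603) = 1137 - 478*(-603) = 1137 + 288234 = 289371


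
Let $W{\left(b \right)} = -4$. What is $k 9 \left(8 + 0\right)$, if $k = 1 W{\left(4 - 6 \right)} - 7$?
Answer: $-792$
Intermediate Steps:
$k = -11$ ($k = 1 \left(-4\right) - 7 = -4 - 7 = -11$)
$k 9 \left(8 + 0\right) = - 11 \cdot 9 \left(8 + 0\right) = - 11 \cdot 9 \cdot 8 = \left(-11\right) 72 = -792$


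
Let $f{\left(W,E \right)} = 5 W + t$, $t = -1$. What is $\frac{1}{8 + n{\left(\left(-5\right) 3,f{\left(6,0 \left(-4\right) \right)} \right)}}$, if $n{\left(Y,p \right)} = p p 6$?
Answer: $\frac{1}{5054} \approx 0.00019786$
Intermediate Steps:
$f{\left(W,E \right)} = -1 + 5 W$ ($f{\left(W,E \right)} = 5 W - 1 = -1 + 5 W$)
$n{\left(Y,p \right)} = 6 p^{2}$ ($n{\left(Y,p \right)} = p^{2} \cdot 6 = 6 p^{2}$)
$\frac{1}{8 + n{\left(\left(-5\right) 3,f{\left(6,0 \left(-4\right) \right)} \right)}} = \frac{1}{8 + 6 \left(-1 + 5 \cdot 6\right)^{2}} = \frac{1}{8 + 6 \left(-1 + 30\right)^{2}} = \frac{1}{8 + 6 \cdot 29^{2}} = \frac{1}{8 + 6 \cdot 841} = \frac{1}{8 + 5046} = \frac{1}{5054}$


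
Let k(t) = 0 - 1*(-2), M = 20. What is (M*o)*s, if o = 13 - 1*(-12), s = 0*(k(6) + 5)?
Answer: 0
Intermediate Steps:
k(t) = 2 (k(t) = 0 + 2 = 2)
s = 0 (s = 0*(2 + 5) = 0*7 = 0)
o = 25 (o = 13 + 12 = 25)
(M*o)*s = (20*25)*0 = 500*0 = 0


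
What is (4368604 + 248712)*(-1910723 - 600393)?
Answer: -11594616084656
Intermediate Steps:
(4368604 + 248712)*(-1910723 - 600393) = 4617316*(-2511116) = -11594616084656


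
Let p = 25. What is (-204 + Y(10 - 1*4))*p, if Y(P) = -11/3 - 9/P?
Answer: -31375/6 ≈ -5229.2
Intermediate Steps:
Y(P) = -11/3 - 9/P (Y(P) = -11*⅓ - 9/P = -11/3 - 9/P)
(-204 + Y(10 - 1*4))*p = (-204 + (-11/3 - 9/(10 - 1*4)))*25 = (-204 + (-11/3 - 9/(10 - 4)))*25 = (-204 + (-11/3 - 9/6))*25 = (-204 + (-11/3 - 9*⅙))*25 = (-204 + (-11/3 - 3/2))*25 = (-204 - 31/6)*25 = -1255/6*25 = -31375/6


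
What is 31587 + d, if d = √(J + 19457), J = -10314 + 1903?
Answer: 31587 + √11046 ≈ 31692.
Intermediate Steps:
J = -8411
d = √11046 (d = √(-8411 + 19457) = √11046 ≈ 105.10)
31587 + d = 31587 + √11046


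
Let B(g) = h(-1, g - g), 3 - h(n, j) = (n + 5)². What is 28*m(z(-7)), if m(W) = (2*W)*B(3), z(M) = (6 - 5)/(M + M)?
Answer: 52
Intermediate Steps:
z(M) = 1/(2*M)
h(n, j) = 3 - (5 + n)² (h(n, j) = 3 - (n + 5)² = 3 - (5 + n)²)
B(g) = -13 (B(g) = 3 - (5 - 1)² = 3 - 1*4² = 3 - 1*16 = 3 - 16 = -13)
m(W) = -26*W (m(W) = (2*W)*(-13) = -26*W)
28*m(z(-7)) = 28*(-13/(-7)) = 28*(-13*(-1)/7) = 28*(-26*(-1/14)) = 28*(13/7) = 52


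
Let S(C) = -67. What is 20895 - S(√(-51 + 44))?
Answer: 20962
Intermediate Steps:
20895 - S(√(-51 + 44)) = 20895 - 1*(-67) = 20895 + 67 = 20962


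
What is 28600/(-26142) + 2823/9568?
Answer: -99922967/125063328 ≈ -0.79898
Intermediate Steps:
28600/(-26142) + 2823/9568 = 28600*(-1/26142) + 2823*(1/9568) = -14300/13071 + 2823/9568 = -99922967/125063328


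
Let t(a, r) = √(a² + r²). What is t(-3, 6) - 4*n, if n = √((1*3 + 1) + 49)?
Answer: -4*√53 + 3*√5 ≈ -22.412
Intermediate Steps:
n = √53 (n = √((3 + 1) + 49) = √(4 + 49) = √53 ≈ 7.2801)
t(-3, 6) - 4*n = √((-3)² + 6²) - 4*√53 = √(9 + 36) - 4*√53 = √45 - 4*√53 = 3*√5 - 4*√53 = -4*√53 + 3*√5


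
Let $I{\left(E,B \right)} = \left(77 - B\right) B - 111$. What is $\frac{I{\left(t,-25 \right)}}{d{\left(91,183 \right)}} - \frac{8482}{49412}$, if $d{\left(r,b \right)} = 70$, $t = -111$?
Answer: $- \frac{16509884}{432355} \approx -38.186$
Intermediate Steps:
$I{\left(E,B \right)} = -111 + B \left(77 - B\right)$ ($I{\left(E,B \right)} = B \left(77 - B\right) - 111 = -111 + B \left(77 - B\right)$)
$\frac{I{\left(t,-25 \right)}}{d{\left(91,183 \right)}} - \frac{8482}{49412} = \frac{-111 - \left(-25\right)^{2} + 77 \left(-25\right)}{70} - \frac{8482}{49412} = \left(-111 - 625 - 1925\right) \frac{1}{70} - \frac{4241}{24706} = \left(-2661\right) \frac{1}{70} - \frac{4241}{24706} = - \frac{2661}{70} - \frac{4241}{24706} = - \frac{16509884}{432355}$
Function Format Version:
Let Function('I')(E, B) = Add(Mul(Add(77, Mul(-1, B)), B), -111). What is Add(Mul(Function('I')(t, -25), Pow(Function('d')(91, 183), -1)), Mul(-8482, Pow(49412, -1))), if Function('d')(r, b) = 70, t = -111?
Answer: Rational(-16509884, 432355) ≈ -38.186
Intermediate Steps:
Function('I')(E, B) = Add(-111, Mul(B, Add(77, Mul(-1, B)))) (Function('I')(E, B) = Add(Mul(B, Add(77, Mul(-1, B))), -111) = Add(-111, Mul(B, Add(77, Mul(-1, B)))))
Add(Mul(Function('I')(t, -25), Pow(Function('d')(91, 183), -1)), Mul(-8482, Pow(49412, -1))) = Add(Mul(Add(-111, Mul(-1, Pow(-25, 2)), Mul(77, -25)), Pow(70, -1)), Mul(-8482, Pow(49412, -1))) = Add(Mul(Add(-111, Mul(-1, 625), -1925), Rational(1, 70)), Mul(-8482, Rational(1, 49412))) = Add(Mul(Add(-111, -625, -1925), Rational(1, 70)), Rational(-4241, 24706)) = Add(Mul(-2661, Rational(1, 70)), Rational(-4241, 24706)) = Add(Rational(-2661, 70), Rational(-4241, 24706)) = Rational(-16509884, 432355)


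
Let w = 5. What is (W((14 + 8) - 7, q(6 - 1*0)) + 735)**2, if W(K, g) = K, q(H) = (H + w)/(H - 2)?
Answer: 562500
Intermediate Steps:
q(H) = (5 + H)/(-2 + H) (q(H) = (H + 5)/(H - 2) = (5 + H)/(-2 + H))
(W((14 + 8) - 7, q(6 - 1*0)) + 735)**2 = (((14 + 8) - 7) + 735)**2 = ((22 - 7) + 735)**2 = (15 + 735)**2 = 750**2 = 562500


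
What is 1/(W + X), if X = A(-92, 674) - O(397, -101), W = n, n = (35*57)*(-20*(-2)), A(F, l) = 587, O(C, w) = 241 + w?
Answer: 1/80247 ≈ 1.2462e-5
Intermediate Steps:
n = 79800 (n = 1995*40 = 79800)
W = 79800
X = 447 (X = 587 - (241 - 101) = 587 - 1*140 = 587 - 140 = 447)
1/(W + X) = 1/(79800 + 447) = 1/80247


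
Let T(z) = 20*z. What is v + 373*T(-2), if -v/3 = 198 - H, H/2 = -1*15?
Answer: -15604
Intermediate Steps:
H = -30 (H = 2*(-1*15) = 2*(-15) = -30)
v = -684 (v = -3*(198 - 1*(-30)) = -3*(198 + 30) = -3*228 = -684)
v + 373*T(-2) = -684 + 373*(20*(-2)) = -684 + 373*(-40) = -684 - 14920 = -15604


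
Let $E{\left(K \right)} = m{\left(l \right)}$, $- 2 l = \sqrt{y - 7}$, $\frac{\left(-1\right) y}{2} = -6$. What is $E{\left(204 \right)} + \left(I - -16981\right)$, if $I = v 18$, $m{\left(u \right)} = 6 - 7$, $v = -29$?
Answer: $16458$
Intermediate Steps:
$y = 12$ ($y = \left(-2\right) \left(-6\right) = 12$)
$l = - \frac{\sqrt{5}}{2}$ ($l = - \frac{\sqrt{12 - 7}}{2} = - \frac{\sqrt{5}}{2} \approx -1.118$)
$m{\left(u \right)} = -1$ ($m{\left(u \right)} = 6 - 7 = -1$)
$E{\left(K \right)} = -1$
$I = -522$ ($I = \left(-29\right) 18 = -522$)
$E{\left(204 \right)} + \left(I - -16981\right) = -1 - -16459 = -1 + \left(-522 + 16981\right) = -1 + 16459 = 16458$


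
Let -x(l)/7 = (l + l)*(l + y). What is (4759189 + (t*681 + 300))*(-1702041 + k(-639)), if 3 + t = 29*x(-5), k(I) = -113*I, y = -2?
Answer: 8018072672376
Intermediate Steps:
x(l) = -14*l*(-2 + l) (x(l) = -7*(l + l)*(l - 2) = -7*2*l*(-2 + l) = -14*l*(-2 + l))
t = -14213 (t = -3 + 29*(14*(-5)*(2 - 1*(-5))) = -3 + 29*(14*(-5)*(2 + 5)) = -3 + 29*(14*(-5)*7) = -3 + 29*(-490) = -3 - 14210 = -14213)
(4759189 + (t*681 + 300))*(-1702041 + k(-639)) = (4759189 + (-14213*681 + 300))*(-1702041 - 113*(-639)) = (4759189 + (-9679053 + 300))*(-1702041 + 72207) = (4759189 - 9678753)*(-1629834) = -4919564*(-1629834) = 8018072672376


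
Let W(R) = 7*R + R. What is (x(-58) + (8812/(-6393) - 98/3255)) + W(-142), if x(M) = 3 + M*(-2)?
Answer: -1009156249/990915 ≈ -1018.4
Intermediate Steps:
x(M) = 3 - 2*M
W(R) = 8*R
(x(-58) + (8812/(-6393) - 98/3255)) + W(-142) = ((3 - 2*(-58)) + (8812/(-6393) - 98/3255)) + 8*(-142) = ((3 + 116) + (8812*(-1/6393) - 98*1/3255)) - 1136 = (119 + (-8812/6393 - 14/465)) - 1136 = (119 - 1395694/990915) - 1136 = 116523191/990915 - 1136 = -1009156249/990915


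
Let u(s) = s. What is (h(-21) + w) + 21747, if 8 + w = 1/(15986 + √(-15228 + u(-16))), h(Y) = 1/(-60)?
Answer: 8333664502033/383351160 - I*√3811/127783720 ≈ 21739.0 - 4.8311e-7*I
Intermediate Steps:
h(Y) = -1/60
w = -8 + 1/(15986 + 2*I*√3811) (w = -8 + 1/(15986 + √(-15228 - 16)) = -8 + 1/(15986 + √(-15244)) = -8 + 1/(15986 + 2*I*√3811) ≈ -7.9999 - 4.8311e-7*I)
(h(-21) + w) + 21747 = (-1/60 + (-1022261767/127783720 - I*√3811/127783720)) + 21747 = (-3073174487/383351160 - I*√3811/127783720) + 21747 = 8333664502033/383351160 - I*√3811/127783720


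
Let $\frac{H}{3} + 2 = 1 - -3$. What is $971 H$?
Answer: $5826$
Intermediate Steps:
$H = 6$ ($H = -6 + 3 \left(1 - -3\right) = -6 + 3 \left(1 + \left(-2 + 5\right)\right) = -6 + 3 \left(1 + 3\right) = -6 + 3 \cdot 4 = -6 + 12 = 6$)
$971 H = 971 \cdot 6 = 5826$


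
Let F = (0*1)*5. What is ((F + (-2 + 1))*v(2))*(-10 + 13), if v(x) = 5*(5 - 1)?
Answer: -60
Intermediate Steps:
F = 0 (F = 0*5 = 0)
v(x) = 20 (v(x) = 5*4 = 20)
((F + (-2 + 1))*v(2))*(-10 + 13) = ((0 + (-2 + 1))*20)*(-10 + 13) = ((0 - 1)*20)*3 = -1*20*3 = -20*3 = -60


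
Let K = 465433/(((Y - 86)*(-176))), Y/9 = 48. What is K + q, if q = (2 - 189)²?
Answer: 2129006791/60896 ≈ 34961.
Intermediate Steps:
Y = 432 (Y = 9*48 = 432)
K = -465433/60896 (K = 465433/(((432 - 86)*(-176))) = 465433/((346*(-176))) = 465433/(-60896) = 465433*(-1/60896) = -465433/60896 ≈ -7.6431)
q = 34969 (q = (-187)² = 34969)
K + q = -465433/60896 + 34969 = 2129006791/60896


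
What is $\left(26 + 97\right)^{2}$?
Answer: $15129$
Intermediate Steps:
$\left(26 + 97\right)^{2} = 123^{2} = 15129$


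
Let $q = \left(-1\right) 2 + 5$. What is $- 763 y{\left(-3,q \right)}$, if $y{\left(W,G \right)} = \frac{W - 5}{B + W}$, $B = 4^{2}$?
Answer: $\frac{6104}{13} \approx 469.54$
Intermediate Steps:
$B = 16$
$q = 3$ ($q = -2 + 5 = 3$)
$y{\left(W,G \right)} = \frac{-5 + W}{16 + W}$ ($y{\left(W,G \right)} = \frac{W - 5}{16 + W} = \frac{-5 + W}{16 + W}$)
$- 763 y{\left(-3,q \right)} = - 763 \frac{-5 - 3}{16 - 3} = - 763 \cdot \frac{1}{13} \left(-8\right) = \left(-763\right) \left(- \frac{8}{13}\right) = \frac{6104}{13}$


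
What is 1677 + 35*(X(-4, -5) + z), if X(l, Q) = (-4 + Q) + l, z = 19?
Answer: 1887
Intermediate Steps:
X(l, Q) = -4 + Q + l
1677 + 35*(X(-4, -5) + z) = 1677 + 35*((-4 - 5 - 4) + 19) = 1677 + 35*(-13 + 19) = 1677 + 35*6 = 1677 + 210 = 1887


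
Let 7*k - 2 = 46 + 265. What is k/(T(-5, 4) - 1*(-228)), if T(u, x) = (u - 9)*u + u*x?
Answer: 313/1946 ≈ 0.16084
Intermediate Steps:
T(u, x) = u*x + u*(-9 + u) (T(u, x) = (-9 + u)*u + u*x = u*(-9 + u) + u*x = u*x + u*(-9 + u))
k = 313/7 (k = 2/7 + (46 + 265)/7 = 2/7 + (⅐)*311 = 2/7 + 311/7 = 313/7 ≈ 44.714)
k/(T(-5, 4) - 1*(-228)) = 313/(7*(-5*(-9 - 5 + 4) - 1*(-228))) = 313/(7*(-5*(-10) + 228)) = 313/(7*(50 + 228)) = (313/7)/278 = (313/7)*(1/278) = 313/1946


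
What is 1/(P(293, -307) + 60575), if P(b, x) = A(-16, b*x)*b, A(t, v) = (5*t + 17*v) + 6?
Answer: -1/448007038 ≈ -2.2321e-9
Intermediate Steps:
A(t, v) = 6 + 5*t + 17*v
P(b, x) = b*(-74 + 17*b*x) (P(b, x) = (6 + 5*(-16) + 17*(b*x))*b = (6 - 80 + 17*b*x)*b = (-74 + 17*b*x)*b = b*(-74 + 17*b*x))
1/(P(293, -307) + 60575) = 1/(293*(-74 + 17*293*(-307)) + 60575) = 1/(293*(-74 - 1529167) + 60575) = 1/(293*(-1529241) + 60575) = 1/(-448067613 + 60575) = 1/(-448007038) = -1/448007038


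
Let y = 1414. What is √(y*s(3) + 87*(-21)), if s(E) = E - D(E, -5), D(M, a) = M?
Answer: 3*I*√203 ≈ 42.743*I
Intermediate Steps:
s(E) = 0 (s(E) = E - E = 0)
√(y*s(3) + 87*(-21)) = √(1414*0 + 87*(-21)) = √(0 - 1827) = √(-1827) = 3*I*√203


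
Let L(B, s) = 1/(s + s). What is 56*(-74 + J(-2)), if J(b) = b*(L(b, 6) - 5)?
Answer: -10780/3 ≈ -3593.3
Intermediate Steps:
L(B, s) = 1/(2*s)
J(b) = -59*b/12 (J(b) = b*((½)/6 - 5) = b*((½)*(⅙) - 5) = b*(1/12 - 5) = b*(-59/12) = -59*b/12)
56*(-74 + J(-2)) = 56*(-74 - 59/12*(-2)) = 56*(-74 + 59/6) = 56*(-385/6) = -10780/3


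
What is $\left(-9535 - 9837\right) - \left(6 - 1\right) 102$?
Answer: $-19882$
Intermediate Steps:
$\left(-9535 - 9837\right) - \left(6 - 1\right) 102 = -19372 - 5 \cdot 102 = -19372 - 510 = -19882$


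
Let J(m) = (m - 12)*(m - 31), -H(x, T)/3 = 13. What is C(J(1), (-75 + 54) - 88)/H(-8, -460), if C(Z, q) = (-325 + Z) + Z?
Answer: -335/39 ≈ -8.5897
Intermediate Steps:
H(x, T) = -39 (H(x, T) = -3*13 = -39)
J(m) = (-31 + m)*(-12 + m) (J(m) = (-12 + m)*(-31 + m) = (-31 + m)*(-12 + m))
C(Z, q) = -325 + 2*Z
C(J(1), (-75 + 54) - 88)/H(-8, -460) = (-325 + 2*(372 + 1**2 - 43*1))/(-39) = (-325 + 2*(372 + 1 - 43))*(-1/39) = (-325 + 2*330)*(-1/39) = (-325 + 660)*(-1/39) = 335*(-1/39) = -335/39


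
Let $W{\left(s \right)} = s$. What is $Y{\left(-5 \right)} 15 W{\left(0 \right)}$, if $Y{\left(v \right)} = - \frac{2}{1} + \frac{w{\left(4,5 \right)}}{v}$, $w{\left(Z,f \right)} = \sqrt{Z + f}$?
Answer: $0$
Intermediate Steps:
$Y{\left(v \right)} = -2 + \frac{3}{v}$ ($Y{\left(v \right)} = - \frac{2}{1} + \frac{\sqrt{4 + 5}}{v} = \left(-2\right) 1 + \frac{\sqrt{9}}{v} = -2 + \frac{3}{v}$)
$Y{\left(-5 \right)} 15 W{\left(0 \right)} = \left(-2 + \frac{3}{-5}\right) 15 \cdot 0 = \left(-2 + 3 \left(- \frac{1}{5}\right)\right) 15 \cdot 0 = \left(-2 - \frac{3}{5}\right) 15 \cdot 0 = \left(- \frac{13}{5}\right) 15 \cdot 0 = \left(-39\right) 0 = 0$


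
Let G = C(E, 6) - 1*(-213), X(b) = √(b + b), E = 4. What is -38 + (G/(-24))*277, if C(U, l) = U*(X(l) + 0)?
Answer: -19971/8 - 277*√3/3 ≈ -2656.3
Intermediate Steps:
X(b) = √2*√b (X(b) = √(2*b) = √2*√b)
C(U, l) = U*√2*√l (C(U, l) = U*(√2*√l + 0) = U*(√2*√l) = U*√2*√l)
G = 213 + 8*√3 (G = 4*√2*√6 - 1*(-213) = 8*√3 + 213 = 213 + 8*√3 ≈ 226.86)
-38 + (G/(-24))*277 = -38 + ((213 + 8*√3)/(-24))*277 = -38 + ((213 + 8*√3)*(-1/24))*277 = -38 + (-71/8 - √3/3)*277 = -38 + (-19667/8 - 277*√3/3) = -19971/8 - 277*√3/3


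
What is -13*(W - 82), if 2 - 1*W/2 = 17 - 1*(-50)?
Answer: 2756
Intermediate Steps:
W = -130 (W = 4 - 2*(17 - 1*(-50)) = 4 - 2*(17 + 50) = 4 - 2*67 = 4 - 134 = -130)
-13*(W - 82) = -13*(-130 - 82) = -13*(-212) = 2756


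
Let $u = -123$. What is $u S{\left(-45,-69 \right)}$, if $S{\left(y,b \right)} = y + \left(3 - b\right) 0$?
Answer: $5535$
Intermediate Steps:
$S{\left(y,b \right)} = y$ ($S{\left(y,b \right)} = y + 0 = y$)
$u S{\left(-45,-69 \right)} = \left(-123\right) \left(-45\right) = 5535$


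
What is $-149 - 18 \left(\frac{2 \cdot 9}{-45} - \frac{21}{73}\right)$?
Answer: $- \frac{49867}{365} \approx -136.62$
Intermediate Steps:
$-149 - 18 \left(\frac{2 \cdot 9}{-45} - \frac{21}{73}\right) = -149 - 18 \left(18 \left(- \frac{1}{45}\right) - \frac{21}{73}\right) = -149 - 18 \left(- \frac{2}{5} - \frac{21}{73}\right) = -149 - - \frac{4518}{365} = -149 + \frac{4518}{365} = - \frac{49867}{365}$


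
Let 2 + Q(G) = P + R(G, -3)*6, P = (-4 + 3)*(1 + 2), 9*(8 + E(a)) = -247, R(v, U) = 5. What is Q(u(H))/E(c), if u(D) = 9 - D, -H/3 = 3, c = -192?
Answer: -225/319 ≈ -0.70533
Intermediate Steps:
E(a) = -319/9 (E(a) = -8 + (⅑)*(-247) = -8 - 247/9 = -319/9)
H = -9 (H = -3*3 = -9)
P = -3 (P = -1*3 = -3)
Q(G) = 25 (Q(G) = -2 + (-3 + 5*6) = -2 + (-3 + 30) = -2 + 27 = 25)
Q(u(H))/E(c) = 25/(-319/9) = 25*(-9/319) = -225/319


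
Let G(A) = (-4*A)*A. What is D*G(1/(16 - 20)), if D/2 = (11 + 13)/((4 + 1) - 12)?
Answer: 12/7 ≈ 1.7143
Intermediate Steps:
D = -48/7 (D = 2*((11 + 13)/((4 + 1) - 12)) = 2*(24/(5 - 12)) = 2*(24/(-7)) = 2*(24*(-⅐)) = 2*(-24/7) = -48/7 ≈ -6.8571)
G(A) = -4*A²
D*G(1/(16 - 20)) = -(-192)*(1/(16 - 20))²/7 = -(-192)*(1/(-4))²/7 = -(-192)*(-¼)²/7 = -(-192)/(7*16) = -48/7*(-¼) = 12/7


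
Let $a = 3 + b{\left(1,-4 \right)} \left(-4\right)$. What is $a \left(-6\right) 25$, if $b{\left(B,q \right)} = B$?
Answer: $150$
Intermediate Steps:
$a = -1$ ($a = 3 + 1 \left(-4\right) = 3 - 4 = -1$)
$a \left(-6\right) 25 = \left(-1\right) \left(-6\right) 25 = 6 \cdot 25 = 150$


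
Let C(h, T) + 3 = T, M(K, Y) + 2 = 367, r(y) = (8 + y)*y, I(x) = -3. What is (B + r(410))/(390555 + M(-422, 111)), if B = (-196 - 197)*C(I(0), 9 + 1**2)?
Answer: 168629/390920 ≈ 0.43136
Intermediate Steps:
r(y) = y*(8 + y)
M(K, Y) = 365 (M(K, Y) = -2 + 367 = 365)
C(h, T) = -3 + T
B = -2751 (B = (-196 - 197)*(-3 + (9 + 1**2)) = -393*(-3 + (9 + 1)) = -393*(-3 + 10) = -393*7 = -2751)
(B + r(410))/(390555 + M(-422, 111)) = (-2751 + 410*(8 + 410))/(390555 + 365) = (-2751 + 410*418)/390920 = (-2751 + 171380)*(1/390920) = 168629*(1/390920) = 168629/390920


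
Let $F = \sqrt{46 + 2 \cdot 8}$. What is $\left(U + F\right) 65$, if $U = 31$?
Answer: $2015 + 65 \sqrt{62} \approx 2526.8$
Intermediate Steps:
$F = \sqrt{62}$ ($F = \sqrt{46 + 16} = \sqrt{62} \approx 7.874$)
$\left(U + F\right) 65 = \left(31 + \sqrt{62}\right) 65 = 2015 + 65 \sqrt{62}$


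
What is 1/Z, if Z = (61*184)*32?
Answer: 1/359168 ≈ 2.7842e-6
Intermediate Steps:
Z = 359168 (Z = 11224*32 = 359168)
1/Z = 1/359168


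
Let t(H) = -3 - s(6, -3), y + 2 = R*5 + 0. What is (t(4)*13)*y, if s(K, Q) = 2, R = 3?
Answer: -845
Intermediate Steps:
y = 13 (y = -2 + (3*5 + 0) = -2 + (15 + 0) = -2 + 15 = 13)
t(H) = -5 (t(H) = -3 - 1*2 = -3 - 2 = -5)
(t(4)*13)*y = -5*13*13 = -65*13 = -845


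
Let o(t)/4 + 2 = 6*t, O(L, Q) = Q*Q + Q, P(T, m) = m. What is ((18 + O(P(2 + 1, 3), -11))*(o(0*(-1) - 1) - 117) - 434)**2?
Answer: 380484036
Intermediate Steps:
O(L, Q) = Q + Q**2 (O(L, Q) = Q**2 + Q = Q + Q**2)
o(t) = -8 + 24*t (o(t) = -8 + 4*(6*t) = -8 + 24*t)
((18 + O(P(2 + 1, 3), -11))*(o(0*(-1) - 1) - 117) - 434)**2 = ((18 - 11*(1 - 11))*((-8 + 24*(0*(-1) - 1)) - 117) - 434)**2 = ((18 - 11*(-10))*((-8 + 24*(0 - 1)) - 117) - 434)**2 = ((18 + 110)*((-8 + 24*(-1)) - 117) - 434)**2 = (128*((-8 - 24) - 117) - 434)**2 = (128*(-32 - 117) - 434)**2 = (128*(-149) - 434)**2 = (-19072 - 434)**2 = (-19506)**2 = 380484036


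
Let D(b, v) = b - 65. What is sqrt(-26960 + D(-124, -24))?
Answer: I*sqrt(27149) ≈ 164.77*I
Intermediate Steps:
D(b, v) = -65 + b
sqrt(-26960 + D(-124, -24)) = sqrt(-26960 + (-65 - 124)) = sqrt(-26960 - 189) = sqrt(-27149) = I*sqrt(27149)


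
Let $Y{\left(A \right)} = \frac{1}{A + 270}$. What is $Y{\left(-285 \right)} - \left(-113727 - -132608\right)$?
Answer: $- \frac{283216}{15} \approx -18881.0$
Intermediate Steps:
$Y{\left(A \right)} = \frac{1}{270 + A}$
$Y{\left(-285 \right)} - \left(-113727 - -132608\right) = \frac{1}{270 - 285} - \left(-113727 - -132608\right) = \frac{1}{-15} - \left(-113727 + 132608\right) = - \frac{1}{15} - 18881 = - \frac{283216}{15}$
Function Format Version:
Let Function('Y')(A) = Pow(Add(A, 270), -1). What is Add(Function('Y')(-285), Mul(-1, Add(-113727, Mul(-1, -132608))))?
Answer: Rational(-283216, 15) ≈ -18881.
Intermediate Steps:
Function('Y')(A) = Pow(Add(270, A), -1)
Add(Function('Y')(-285), Mul(-1, Add(-113727, Mul(-1, -132608)))) = Add(Pow(Add(270, -285), -1), Mul(-1, Add(-113727, Mul(-1, -132608)))) = Add(Pow(-15, -1), Mul(-1, Add(-113727, 132608))) = Add(Rational(-1, 15), Mul(-1, 18881)) = Add(Rational(-1, 15), -18881) = Rational(-283216, 15)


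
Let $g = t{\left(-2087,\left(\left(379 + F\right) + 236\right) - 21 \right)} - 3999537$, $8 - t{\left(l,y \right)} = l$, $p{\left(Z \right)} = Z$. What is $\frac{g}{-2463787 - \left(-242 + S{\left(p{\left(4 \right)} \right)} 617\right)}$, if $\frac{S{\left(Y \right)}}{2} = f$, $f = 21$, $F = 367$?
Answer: $\frac{3997442}{2489459} \approx 1.6057$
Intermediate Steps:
$S{\left(Y \right)} = 42$ ($S{\left(Y \right)} = 2 \cdot 21 = 42$)
$t{\left(l,y \right)} = 8 - l$
$g = -3997442$ ($g = \left(8 - -2087\right) - 3999537 = \left(8 + 2087\right) - 3999537 = 2095 - 3999537 = -3997442$)
$\frac{g}{-2463787 - \left(-242 + S{\left(p{\left(4 \right)} \right)} 617\right)} = - \frac{3997442}{-2463787 - \left(-242 + 42 \cdot 617\right)} = - \frac{3997442}{-2463787 - \left(-242 + 25914\right)} = - \frac{3997442}{-2463787 - 25672} = - \frac{3997442}{-2489459} = \left(-3997442\right) \left(- \frac{1}{2489459}\right) = \frac{3997442}{2489459}$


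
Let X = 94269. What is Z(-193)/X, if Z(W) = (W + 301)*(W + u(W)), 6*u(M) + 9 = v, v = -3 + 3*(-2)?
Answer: -1008/4489 ≈ -0.22455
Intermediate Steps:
v = -9 (v = -3 - 6 = -9)
u(M) = -3 (u(M) = -3/2 + (⅙)*(-9) = -3/2 - 3/2 = -3)
Z(W) = (-3 + W)*(301 + W) (Z(W) = (W + 301)*(W - 3) = (301 + W)*(-3 + W) = (-3 + W)*(301 + W))
Z(-193)/X = (-903 + (-193)² + 298*(-193))/94269 = (-903 + 37249 - 57514)*(1/94269) = -21168*1/94269 = -1008/4489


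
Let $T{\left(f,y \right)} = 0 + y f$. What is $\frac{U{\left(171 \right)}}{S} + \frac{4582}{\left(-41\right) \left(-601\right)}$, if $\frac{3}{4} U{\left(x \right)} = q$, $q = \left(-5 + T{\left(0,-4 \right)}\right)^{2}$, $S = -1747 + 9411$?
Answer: $\frac{26953361}{141636468} \approx 0.1903$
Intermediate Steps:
$S = 7664$
$T{\left(f,y \right)} = f y$ ($T{\left(f,y \right)} = 0 + f y = f y$)
$q = 25$ ($q = \left(-5 + 0 \left(-4\right)\right)^{2} = \left(-5 + 0\right)^{2} = \left(-5\right)^{2} = 25$)
$U{\left(x \right)} = \frac{100}{3}$ ($U{\left(x \right)} = \frac{4}{3} \cdot 25 = \frac{100}{3}$)
$\frac{U{\left(171 \right)}}{S} + \frac{4582}{\left(-41\right) \left(-601\right)} = \frac{100}{3 \cdot 7664} + \frac{4582}{\left(-41\right) \left(-601\right)} = \frac{100}{3} \cdot \frac{1}{7664} + \frac{4582}{24641} = \frac{25}{5748} + 4582 \cdot \frac{1}{24641} = \frac{25}{5748} + \frac{4582}{24641} = \frac{26953361}{141636468}$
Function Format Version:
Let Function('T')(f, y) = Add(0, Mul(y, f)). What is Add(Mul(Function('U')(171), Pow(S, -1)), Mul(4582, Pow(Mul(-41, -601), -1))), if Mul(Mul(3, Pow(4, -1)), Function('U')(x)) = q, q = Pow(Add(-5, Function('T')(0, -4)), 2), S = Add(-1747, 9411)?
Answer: Rational(26953361, 141636468) ≈ 0.19030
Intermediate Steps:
S = 7664
Function('T')(f, y) = Mul(f, y) (Function('T')(f, y) = Add(0, Mul(f, y)) = Mul(f, y))
q = 25 (q = Pow(Add(-5, Mul(0, -4)), 2) = Pow(Add(-5, 0), 2) = Pow(-5, 2) = 25)
Function('U')(x) = Rational(100, 3) (Function('U')(x) = Mul(Rational(4, 3), 25) = Rational(100, 3))
Add(Mul(Function('U')(171), Pow(S, -1)), Mul(4582, Pow(Mul(-41, -601), -1))) = Add(Mul(Rational(100, 3), Pow(7664, -1)), Mul(4582, Pow(Mul(-41, -601), -1))) = Add(Mul(Rational(100, 3), Rational(1, 7664)), Mul(4582, Pow(24641, -1))) = Add(Rational(25, 5748), Mul(4582, Rational(1, 24641))) = Add(Rational(25, 5748), Rational(4582, 24641)) = Rational(26953361, 141636468)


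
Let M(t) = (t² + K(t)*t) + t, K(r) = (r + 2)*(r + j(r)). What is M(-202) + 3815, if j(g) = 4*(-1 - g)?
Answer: 24365217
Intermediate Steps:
j(g) = -4 - 4*g
K(r) = (-4 - 3*r)*(2 + r) (K(r) = (r + 2)*(r + (-4 - 4*r)) = (2 + r)*(-4 - 3*r) = (-4 - 3*r)*(2 + r))
M(t) = t + t² + t*(-8 - 10*t - 3*t²) (M(t) = (t² + (-8 - 10*t - 3*t²)*t) + t = (t² + t*(-8 - 10*t - 3*t²)) + t = t + t² + t*(-8 - 10*t - 3*t²))
M(-202) + 3815 = -202*(-7 - 9*(-202) - 3*(-202)²) + 3815 = -202*(-7 + 1818 - 3*40804) + 3815 = -202*(-7 + 1818 - 122412) + 3815 = -202*(-120601) + 3815 = 24361402 + 3815 = 24365217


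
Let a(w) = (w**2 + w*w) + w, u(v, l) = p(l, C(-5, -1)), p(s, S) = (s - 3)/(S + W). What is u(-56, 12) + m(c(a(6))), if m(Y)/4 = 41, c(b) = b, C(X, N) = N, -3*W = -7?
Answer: 683/4 ≈ 170.75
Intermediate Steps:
W = 7/3 (W = -1/3*(-7) = 7/3 ≈ 2.3333)
p(s, S) = (-3 + s)/(7/3 + S) (p(s, S) = (s - 3)/(S + 7/3) = (-3 + s)/(7/3 + S))
u(v, l) = -9/4 + 3*l/4 (u(v, l) = 3*(-3 + l)/(7 + 3*(-1)) = 3*(-3 + l)/(7 - 3) = 3*(-3 + l)/4 = 3*(1/4)*(-3 + l) = -9/4 + 3*l/4)
a(w) = w + 2*w**2 (a(w) = (w**2 + w**2) + w = 2*w**2 + w = w + 2*w**2)
m(Y) = 164 (m(Y) = 4*41 = 164)
u(-56, 12) + m(c(a(6))) = (-9/4 + (3/4)*12) + 164 = (-9/4 + 9) + 164 = 27/4 + 164 = 683/4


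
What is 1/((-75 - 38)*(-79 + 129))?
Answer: -1/5650 ≈ -0.00017699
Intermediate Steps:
1/((-75 - 38)*(-79 + 129)) = 1/(-113*50) = 1/(-5650) = -1/5650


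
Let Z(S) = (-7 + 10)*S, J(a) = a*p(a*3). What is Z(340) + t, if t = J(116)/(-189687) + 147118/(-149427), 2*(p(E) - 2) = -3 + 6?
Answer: 9627759832184/9448119783 ≈ 1019.0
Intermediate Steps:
p(E) = 7/2 (p(E) = 2 + (-3 + 6)/2 = 2 + (½)*3 = 2 + 3/2 = 7/2)
J(a) = 7*a/2 (J(a) = a*(7/2) = 7*a/2)
Z(S) = 3*S
t = -9322346476/9448119783 (t = ((7/2)*116)/(-189687) + 147118/(-149427) = 406*(-1/189687) + 147118*(-1/149427) = -406/189687 - 147118/149427 = -9322346476/9448119783 ≈ -0.98669)
Z(340) + t = 3*340 - 9322346476/9448119783 = 1020 - 9322346476/9448119783 = 9627759832184/9448119783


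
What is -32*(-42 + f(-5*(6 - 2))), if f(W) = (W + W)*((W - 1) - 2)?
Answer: -28096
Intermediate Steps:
f(W) = 2*W*(-3 + W) (f(W) = (2*W)*((-1 + W) - 2) = (2*W)*(-3 + W) = 2*W*(-3 + W))
-32*(-42 + f(-5*(6 - 2))) = -32*(-42 + 2*(-5*(6 - 2))*(-3 - 5*(6 - 2))) = -32*(-42 + 2*(-5*4)*(-3 - 5*4)) = -32*(-42 + 2*(-20)*(-3 - 20)) = -32*(-42 + 2*(-20)*(-23)) = -32*(-42 + 920) = -32*878 = -28096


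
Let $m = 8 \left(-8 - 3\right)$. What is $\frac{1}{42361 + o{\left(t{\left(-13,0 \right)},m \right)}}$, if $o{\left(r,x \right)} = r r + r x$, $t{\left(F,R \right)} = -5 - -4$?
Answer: $\frac{1}{42450} \approx 2.3557 \cdot 10^{-5}$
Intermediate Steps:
$t{\left(F,R \right)} = -1$ ($t{\left(F,R \right)} = -5 + 4 = -1$)
$m = -88$ ($m = 8 \left(-11\right) = -88$)
$o{\left(r,x \right)} = r^{2} + r x$
$\frac{1}{42361 + o{\left(t{\left(-13,0 \right)},m \right)}} = \frac{1}{42361 - \left(-1 - 88\right)} = \frac{1}{42361 - -89} = \frac{1}{42361 + 89} = \frac{1}{42450}$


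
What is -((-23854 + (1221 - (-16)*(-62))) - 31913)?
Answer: 55538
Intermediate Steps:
-((-23854 + (1221 - (-16)*(-62))) - 31913) = -((-23854 + (1221 - 1*992)) - 31913) = -((-23854 + (1221 - 992)) - 31913) = -((-23854 + 229) - 31913) = -(-23625 - 31913) = -1*(-55538) = 55538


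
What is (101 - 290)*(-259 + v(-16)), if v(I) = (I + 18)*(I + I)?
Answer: 61047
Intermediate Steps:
v(I) = 2*I*(18 + I) (v(I) = (18 + I)*(2*I) = 2*I*(18 + I))
(101 - 290)*(-259 + v(-16)) = (101 - 290)*(-259 + 2*(-16)*(18 - 16)) = -189*(-259 + 2*(-16)*2) = -189*(-259 - 64) = -189*(-323) = 61047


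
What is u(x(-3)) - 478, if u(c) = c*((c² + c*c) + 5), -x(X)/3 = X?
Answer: 1025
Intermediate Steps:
x(X) = -3*X
u(c) = c*(5 + 2*c²) (u(c) = c*((c² + c²) + 5) = c*(2*c² + 5) = c*(5 + 2*c²))
u(x(-3)) - 478 = (-3*(-3))*(5 + 2*(-3*(-3))²) - 478 = 9*(5 + 2*9²) - 478 = 9*(5 + 2*81) - 478 = 9*(5 + 162) - 478 = 9*167 - 478 = 1503 - 478 = 1025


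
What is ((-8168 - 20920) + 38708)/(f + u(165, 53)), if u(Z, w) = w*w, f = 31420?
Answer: 740/2633 ≈ 0.28105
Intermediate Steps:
u(Z, w) = w²
((-8168 - 20920) + 38708)/(f + u(165, 53)) = ((-8168 - 20920) + 38708)/(31420 + 53²) = (-29088 + 38708)/(31420 + 2809) = 9620/34229 = 9620*(1/34229) = 740/2633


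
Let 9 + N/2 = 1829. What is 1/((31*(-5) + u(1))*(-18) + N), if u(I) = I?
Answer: 1/6412 ≈ 0.00015596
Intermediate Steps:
N = 3640 (N = -18 + 2*1829 = -18 + 3658 = 3640)
1/((31*(-5) + u(1))*(-18) + N) = 1/((31*(-5) + 1)*(-18) + 3640) = 1/((-155 + 1)*(-18) + 3640) = 1/(-154*(-18) + 3640) = 1/(2772 + 3640) = 1/6412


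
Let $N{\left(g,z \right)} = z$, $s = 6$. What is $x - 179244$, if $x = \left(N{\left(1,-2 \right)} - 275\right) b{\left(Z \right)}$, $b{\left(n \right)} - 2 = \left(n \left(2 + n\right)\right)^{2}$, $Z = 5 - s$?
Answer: $-180075$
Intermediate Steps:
$Z = -1$ ($Z = 5 - 6 = -1$)
$b{\left(n \right)} = 2 + n^{2} \left(2 + n\right)^{2}$ ($b{\left(n \right)} = 2 + \left(n \left(2 + n\right)\right)^{2} = 2 + n^{2} \left(2 + n\right)^{2}$)
$x = -831$ ($x = \left(-2 - 275\right) \left(2 + \left(-1\right)^{2} \left(2 - 1\right)^{2}\right) = - 277 \left(2 + 1 \cdot 1^{2}\right) = - 277 \left(2 + 1 \cdot 1\right) = - 277 \left(2 + 1\right) = \left(-277\right) 3 = -831$)
$x - 179244 = -831 - 179244 = -180075$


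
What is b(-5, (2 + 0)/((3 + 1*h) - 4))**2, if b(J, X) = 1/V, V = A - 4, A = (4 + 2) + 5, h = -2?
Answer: 1/49 ≈ 0.020408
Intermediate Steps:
A = 11 (A = 6 + 5 = 11)
V = 7 (V = 11 - 4 = 7)
b(J, X) = 1/7
b(-5, (2 + 0)/((3 + 1*h) - 4))**2 = (1/7)**2 = 1/49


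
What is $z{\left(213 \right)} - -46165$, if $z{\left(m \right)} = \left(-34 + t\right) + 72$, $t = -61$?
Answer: $46142$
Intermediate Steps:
$z{\left(m \right)} = -23$ ($z{\left(m \right)} = \left(-34 - 61\right) + 72 = -95 + 72 = -23$)
$z{\left(213 \right)} - -46165 = -23 - -46165 = -23 + 46165 = 46142$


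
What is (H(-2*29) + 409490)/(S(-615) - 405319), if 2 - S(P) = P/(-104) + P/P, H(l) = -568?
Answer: -42527888/42153687 ≈ -1.0089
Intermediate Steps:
S(P) = 1 + P/104 (S(P) = 2 - (P/(-104) + P/P) = 2 - (P*(-1/104) + 1) = 2 - (-P/104 + 1) = 2 - (1 - P/104) = 2 + (-1 + P/104) = 1 + P/104)
(H(-2*29) + 409490)/(S(-615) - 405319) = (-568 + 409490)/((1 + (1/104)*(-615)) - 405319) = 408922/((1 - 615/104) - 405319) = 408922/(-511/104 - 405319) = 408922/(-42153687/104) = 408922*(-104/42153687) = -42527888/42153687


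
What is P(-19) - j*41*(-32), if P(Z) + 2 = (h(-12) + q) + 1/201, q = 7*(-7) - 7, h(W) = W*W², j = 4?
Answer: 695863/201 ≈ 3462.0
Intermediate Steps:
h(W) = W³
q = -56 (q = -49 - 7 = -56)
P(Z) = -358985/201 (P(Z) = -2 + (((-12)³ - 56) + 1/201) = -2 + ((-1728 - 56) + 1/201) = -2 + (-1784 + 1/201) = -2 - 358583/201 = -358985/201)
P(-19) - j*41*(-32) = -358985/201 - 4*41*(-32) = -358985/201 - 164*(-32) = -358985/201 - 1*(-5248) = -358985/201 + 5248 = 695863/201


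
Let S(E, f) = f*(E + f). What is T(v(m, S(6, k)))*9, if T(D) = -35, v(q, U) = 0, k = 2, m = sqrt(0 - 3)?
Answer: -315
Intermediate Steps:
m = I*sqrt(3) (m = sqrt(-3) = I*sqrt(3) ≈ 1.732*I)
T(v(m, S(6, k)))*9 = -35*9 = -315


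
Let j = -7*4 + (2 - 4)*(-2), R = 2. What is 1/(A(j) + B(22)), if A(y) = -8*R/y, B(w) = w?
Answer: 3/68 ≈ 0.044118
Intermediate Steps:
j = -24 (j = -28 - 2*(-2) = -28 + 4 = -24)
A(y) = -16/y
1/(A(j) + B(22)) = 1/(-16/(-24) + 22) = 1/(-16*(-1/24) + 22) = 1/(⅔ + 22) = 1/(68/3) = 3/68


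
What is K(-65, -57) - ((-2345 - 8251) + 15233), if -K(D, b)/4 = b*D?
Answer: -19457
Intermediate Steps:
K(D, b) = -4*D*b (K(D, b) = -4*b*D = -4*D*b)
K(-65, -57) - ((-2345 - 8251) + 15233) = -4*(-65)*(-57) - ((-2345 - 8251) + 15233) = -14820 - (-10596 + 15233) = -14820 - 1*4637 = -14820 - 4637 = -19457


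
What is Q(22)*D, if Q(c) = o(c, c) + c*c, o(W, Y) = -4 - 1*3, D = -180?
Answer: -85860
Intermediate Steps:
o(W, Y) = -7 (o(W, Y) = -4 - 3 = -7)
Q(c) = -7 + c² (Q(c) = -7 + c*c = -7 + c²)
Q(22)*D = (-7 + 22²)*(-180) = (-7 + 484)*(-180) = 477*(-180) = -85860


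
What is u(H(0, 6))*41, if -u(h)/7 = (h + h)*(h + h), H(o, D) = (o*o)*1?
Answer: 0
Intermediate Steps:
H(o, D) = o² (H(o, D) = o²*1 = o²)
u(h) = -28*h² (u(h) = -7*(h + h)*(h + h) = -7*2*h*2*h = -28*h²)
u(H(0, 6))*41 = -28*(0²)²*41 = -28*0²*41 = -28*0*41 = 0*41 = 0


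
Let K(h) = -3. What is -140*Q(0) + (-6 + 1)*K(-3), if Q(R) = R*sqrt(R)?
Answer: 15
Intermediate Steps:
Q(R) = R**(3/2)
-140*Q(0) + (-6 + 1)*K(-3) = -140*0**(3/2) + (-6 + 1)*(-3) = -140*0 - 5*(-3) = 0 + 15 = 15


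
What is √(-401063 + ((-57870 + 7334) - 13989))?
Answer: 18*I*√1437 ≈ 682.34*I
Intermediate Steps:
√(-401063 + ((-57870 + 7334) - 13989)) = √(-401063 + (-50536 - 13989)) = √(-401063 - 64525) = √(-465588) = 18*I*√1437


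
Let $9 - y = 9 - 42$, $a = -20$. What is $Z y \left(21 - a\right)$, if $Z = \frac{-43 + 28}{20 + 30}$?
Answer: $- \frac{2583}{5} \approx -516.6$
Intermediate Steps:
$Z = - \frac{3}{10}$ ($Z = - \frac{15}{50} = \left(-15\right) \frac{1}{50} = - \frac{3}{10} \approx -0.3$)
$y = 42$ ($y = 9 - \left(9 - 42\right) = 9 - -33 = 9 + 33 = 42$)
$Z y \left(21 - a\right) = \left(- \frac{3}{10}\right) 42 \left(21 - -20\right) = - \frac{63 \left(21 + 20\right)}{5} = \left(- \frac{63}{5}\right) 41 = - \frac{2583}{5}$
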